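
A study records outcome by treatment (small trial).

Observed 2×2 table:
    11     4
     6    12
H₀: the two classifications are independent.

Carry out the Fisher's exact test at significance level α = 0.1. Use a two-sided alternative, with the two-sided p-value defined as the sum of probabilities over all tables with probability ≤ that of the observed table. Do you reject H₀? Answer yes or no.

reject H₀: yes

Margins: r₁=15, r₂=18, c₁=17, c₂=16, n=33
p_obs = C(15,11)·C(18,6)/C(33,17); sum pmf over tables with pmf ≤ p_obs
p-value (two-sided) = 0.03664
At α=0.1: p < α → reject H₀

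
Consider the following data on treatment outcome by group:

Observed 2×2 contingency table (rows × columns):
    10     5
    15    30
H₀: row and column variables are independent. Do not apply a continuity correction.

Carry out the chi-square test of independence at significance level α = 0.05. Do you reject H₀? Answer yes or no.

Row totals [15, 45], col totals [25, 35], n=60
χ² = (10−6.25)²/6.25 + (5−8.75)²/8.75 + (15−18.75)²/18.75 + (30−26.25)²/26.25 = 5.1429
df = 1
p-value (upper-tail) = 0.02334
At α=0.05: p < α → reject H₀

reject H₀: yes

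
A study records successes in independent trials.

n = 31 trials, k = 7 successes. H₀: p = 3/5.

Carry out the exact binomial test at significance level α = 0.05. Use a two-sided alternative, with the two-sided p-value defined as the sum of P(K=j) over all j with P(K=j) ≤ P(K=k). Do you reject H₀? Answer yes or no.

reject H₀: yes

Exact binomial: n=31, k=7, p₀=3/5=0.6000
P(X=j) = C(n,j)·p₀^j·(1−p₀)^(n−j); p = Σ P(X=j) over j with P(X=j) ≤ P(X=7)
p-value (two-sided) = 0.00003
At α=0.05: p < α → reject H₀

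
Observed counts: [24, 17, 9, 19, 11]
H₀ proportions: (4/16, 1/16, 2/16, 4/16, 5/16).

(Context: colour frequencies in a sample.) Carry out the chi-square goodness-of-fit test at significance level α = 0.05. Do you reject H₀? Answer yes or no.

n = 80; E_i = n·p_i = [20.00, 5.00, 10.00, 20.00, 25.00]
χ² = (24−20.00)²/20.00 + (17−5.00)²/5.00 + (9−10.00)²/10.00 + (19−20.00)²/20.00 + (11−25.00)²/25.00 = 37.5900
df = 4
p-value (upper-tail) = 0.00000
At α=0.05: p < α → reject H₀

reject H₀: yes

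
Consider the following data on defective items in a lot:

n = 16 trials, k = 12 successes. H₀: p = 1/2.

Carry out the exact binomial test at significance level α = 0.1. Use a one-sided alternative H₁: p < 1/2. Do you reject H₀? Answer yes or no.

Exact binomial: n=16, k=12, p₀=1/2=0.5000
P(X≤12) from Σ C(n,i)·p₀^i·(1−p₀)^(n−i)
p-value (one-sided, H₁ less) = 0.98936
At α=0.1: p ≥ α → fail to reject H₀

reject H₀: no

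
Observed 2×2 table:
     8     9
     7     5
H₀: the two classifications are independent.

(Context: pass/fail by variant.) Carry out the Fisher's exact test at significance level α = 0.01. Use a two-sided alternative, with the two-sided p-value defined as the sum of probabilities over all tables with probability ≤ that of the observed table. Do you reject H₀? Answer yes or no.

reject H₀: no

Margins: r₁=17, r₂=12, c₁=15, c₂=14, n=29
p_obs = C(17,8)·C(12,7)/C(29,15); sum pmf over tables with pmf ≤ p_obs
p-value (two-sided) = 0.71038
At α=0.01: p ≥ α → fail to reject H₀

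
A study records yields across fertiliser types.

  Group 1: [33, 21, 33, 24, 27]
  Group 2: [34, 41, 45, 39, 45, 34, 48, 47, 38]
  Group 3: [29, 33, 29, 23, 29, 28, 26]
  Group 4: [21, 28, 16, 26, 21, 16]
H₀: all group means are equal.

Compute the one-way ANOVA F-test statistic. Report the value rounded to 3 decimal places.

test statistic = 23.687

Group means [27.60, 41.22, 28.14, 21.33], grand mean 30.889
SSB = Σnᵢ(x̄ᵢ−x̄)² = 1615.721; SSW = ΣΣ(x−x̄ᵢ)² = 522.946
MSB = 1615.721/3 = 538.5735; MSW = 522.946/23 = 22.7368
F = MSB/MSW = 23.6873
df = (3, 23)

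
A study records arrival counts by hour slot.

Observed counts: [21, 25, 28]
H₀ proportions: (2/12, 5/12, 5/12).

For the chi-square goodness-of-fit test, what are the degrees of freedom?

df = k − 1 = 3 − 1 = 2

degrees of freedom = 2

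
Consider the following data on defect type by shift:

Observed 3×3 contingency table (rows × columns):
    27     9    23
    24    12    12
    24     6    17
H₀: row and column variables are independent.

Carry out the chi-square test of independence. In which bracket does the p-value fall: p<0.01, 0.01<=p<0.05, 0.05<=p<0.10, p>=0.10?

Row totals [59, 48, 47], col totals [75, 27, 52], n=154
χ² = (27−28.73)²/28.73 + (9−10.34)²/10.34 + (23−19.92)²/19.92 + (24−23.38)²/23.38 + (12−8.42)²/8.42 + (12−16.21)²/16.21 + (24−22.89)²/22.89 + (6−8.24)²/8.24 + (17−15.87)²/15.87 = 4.1339
df = 4
p-value (upper-tail) = 0.38819
→ bracket: p>=0.10

p-value bracket: p>=0.10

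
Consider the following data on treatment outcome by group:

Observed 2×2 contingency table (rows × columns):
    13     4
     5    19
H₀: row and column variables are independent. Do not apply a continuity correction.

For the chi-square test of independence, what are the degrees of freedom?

df = (r−1)(c−1) = (2−1)·(2−1) = 1

degrees of freedom = 1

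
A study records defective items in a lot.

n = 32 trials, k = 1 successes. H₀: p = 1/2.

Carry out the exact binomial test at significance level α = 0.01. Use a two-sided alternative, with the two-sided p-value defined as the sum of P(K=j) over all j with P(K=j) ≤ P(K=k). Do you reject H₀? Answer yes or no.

Exact binomial: n=32, k=1, p₀=1/2=0.5000
P(X=j) = C(n,j)·p₀^j·(1−p₀)^(n−j); p = Σ P(X=j) over j with P(X=j) ≤ P(X=1)
p-value (two-sided) = 0.00000
At α=0.01: p < α → reject H₀

reject H₀: yes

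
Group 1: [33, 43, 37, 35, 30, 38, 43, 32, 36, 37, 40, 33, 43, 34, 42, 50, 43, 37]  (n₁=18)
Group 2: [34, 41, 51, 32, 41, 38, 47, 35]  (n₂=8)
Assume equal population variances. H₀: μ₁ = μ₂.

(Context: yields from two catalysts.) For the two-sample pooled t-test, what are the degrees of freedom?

degrees of freedom = 24

df = n₁ + n₂ − 2 = 18 + 8 − 2 = 24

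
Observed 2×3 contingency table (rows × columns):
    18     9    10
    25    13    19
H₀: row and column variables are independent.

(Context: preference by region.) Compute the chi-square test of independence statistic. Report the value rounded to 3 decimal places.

test statistic = 0.424

Row totals [37, 57], col totals [43, 22, 29], n=94
χ² = (18−16.93)²/16.93 + (9−8.66)²/8.66 + (10−11.41)²/11.41 + (25−26.07)²/26.07 + (13−13.34)²/13.34 + (19−17.59)²/17.59 = 0.4238
df = 2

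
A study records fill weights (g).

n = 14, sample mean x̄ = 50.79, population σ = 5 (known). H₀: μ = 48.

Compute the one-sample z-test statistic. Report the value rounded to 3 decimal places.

test statistic = 2.088

SE = σ/√n = 5/√14 = 1.3363
z = (x̄−μ₀)/SE = (50.79−48)/1.3363 = 2.0878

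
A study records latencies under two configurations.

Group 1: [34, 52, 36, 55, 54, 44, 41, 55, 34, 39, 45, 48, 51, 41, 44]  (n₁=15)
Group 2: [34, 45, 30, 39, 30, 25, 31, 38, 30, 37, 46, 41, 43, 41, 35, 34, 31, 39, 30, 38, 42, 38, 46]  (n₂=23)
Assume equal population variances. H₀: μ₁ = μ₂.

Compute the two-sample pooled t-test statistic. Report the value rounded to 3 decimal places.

test statistic = 3.798

x̄₁=44.867, s₁=7.405, n₁=15
x̄₂=36.652, s₂=5.882, n₂=23
s_p² = [14·7.405² + 22·5.882²]/36 = 42.4709
SE = √(s_p²·(1/15+1/23)) = 2.1629
t = (44.867−36.652)/2.1629 = 3.7980
df = 36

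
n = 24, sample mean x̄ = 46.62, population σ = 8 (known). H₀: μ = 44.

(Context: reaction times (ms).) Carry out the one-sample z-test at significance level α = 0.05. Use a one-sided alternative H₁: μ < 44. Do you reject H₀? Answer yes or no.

reject H₀: no

SE = σ/√n = 8/√24 = 1.6330
z = (x̄−μ₀)/SE = (46.62−44)/1.6330 = 1.6044
p-value (one-sided, H₁ less) = 0.94569
At α=0.05: p ≥ α → fail to reject H₀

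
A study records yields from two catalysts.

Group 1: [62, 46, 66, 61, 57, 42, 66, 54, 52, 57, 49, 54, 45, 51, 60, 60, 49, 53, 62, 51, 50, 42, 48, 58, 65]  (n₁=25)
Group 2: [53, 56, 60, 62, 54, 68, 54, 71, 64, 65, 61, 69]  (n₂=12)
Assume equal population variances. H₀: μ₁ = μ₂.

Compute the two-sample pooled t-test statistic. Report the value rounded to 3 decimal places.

x̄₁=54.400, s₁=7.205, n₁=25
x̄₂=61.417, s₂=6.215, n₂=12
s_p² = [24·7.205² + 11·6.215²]/35 = 47.7405
SE = √(s_p²·(1/25+1/12)) = 2.4265
t = (54.400−61.417)/2.4265 = -2.8917
df = 35

test statistic = -2.892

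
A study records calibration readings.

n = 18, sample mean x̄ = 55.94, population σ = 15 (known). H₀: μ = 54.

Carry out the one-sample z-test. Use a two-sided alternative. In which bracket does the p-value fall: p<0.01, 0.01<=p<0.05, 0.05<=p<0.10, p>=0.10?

SE = σ/√n = 15/√18 = 3.5355
z = (x̄−μ₀)/SE = (55.94−54)/3.5355 = 0.5487
p-value (two-sided) = 0.58320
→ bracket: p>=0.10

p-value bracket: p>=0.10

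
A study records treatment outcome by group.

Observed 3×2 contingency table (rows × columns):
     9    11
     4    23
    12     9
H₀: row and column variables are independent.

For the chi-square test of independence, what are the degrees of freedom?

degrees of freedom = 2

df = (r−1)(c−1) = (3−1)·(2−1) = 2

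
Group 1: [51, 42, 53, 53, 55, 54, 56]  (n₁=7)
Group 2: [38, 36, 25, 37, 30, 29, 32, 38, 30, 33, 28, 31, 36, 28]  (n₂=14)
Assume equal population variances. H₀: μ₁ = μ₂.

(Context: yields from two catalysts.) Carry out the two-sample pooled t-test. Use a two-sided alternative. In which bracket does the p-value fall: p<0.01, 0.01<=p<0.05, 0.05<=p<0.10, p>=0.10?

p-value bracket: p<0.01

x̄₁=52.000, s₁=4.690, n₁=7
x̄₂=32.214, s₂=4.191, n₂=14
s_p² = [6·4.690² + 13·4.191²]/19 = 18.9662
SE = √(s_p²·(1/7+1/14)) = 2.0160
t = (52.000−32.214)/2.0160 = 9.8144
df = 19
p-value (two-sided) = 0.00000
→ bracket: p<0.01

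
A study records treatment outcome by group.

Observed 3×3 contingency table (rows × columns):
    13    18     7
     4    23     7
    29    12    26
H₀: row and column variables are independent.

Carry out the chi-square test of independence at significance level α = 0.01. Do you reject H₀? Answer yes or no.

reject H₀: yes

Row totals [38, 34, 67], col totals [46, 53, 40], n=139
χ² = (13−12.58)²/12.58 + (18−14.49)²/14.49 + (7−10.94)²/10.94 + (4−11.25)²/11.25 + (23−12.96)²/12.96 + (7−9.78)²/9.78 + (29−22.17)²/22.17 + (12−25.55)²/25.55 + (26−19.28)²/19.28 = 27.1440
df = 4
p-value (upper-tail) = 0.00002
At α=0.01: p < α → reject H₀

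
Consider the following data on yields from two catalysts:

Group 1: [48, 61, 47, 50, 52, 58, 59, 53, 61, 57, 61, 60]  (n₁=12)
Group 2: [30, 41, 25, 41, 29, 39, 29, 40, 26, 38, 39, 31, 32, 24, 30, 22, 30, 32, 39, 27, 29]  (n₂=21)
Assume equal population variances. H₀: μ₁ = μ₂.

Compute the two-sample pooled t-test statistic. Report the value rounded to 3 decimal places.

test statistic = 11.273

x̄₁=55.583, s₁=5.299, n₁=12
x̄₂=32.048, s₂=6.012, n₂=21
s_p² = [11·5.299² + 20·6.012²]/31 = 33.2861
SE = √(s_p²·(1/12+1/21)) = 2.0878
t = (55.583−32.048)/2.0878 = 11.2730
df = 31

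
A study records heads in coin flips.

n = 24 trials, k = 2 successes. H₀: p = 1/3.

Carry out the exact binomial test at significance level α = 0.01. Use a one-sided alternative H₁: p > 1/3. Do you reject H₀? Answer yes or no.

reject H₀: no

Exact binomial: n=24, k=2, p₀=1/3=0.3333
P(X≥2) from Σ C(n,i)·p₀^i·(1−p₀)^(n−i)
p-value (one-sided, H₁ greater) = 0.99923
At α=0.01: p ≥ α → fail to reject H₀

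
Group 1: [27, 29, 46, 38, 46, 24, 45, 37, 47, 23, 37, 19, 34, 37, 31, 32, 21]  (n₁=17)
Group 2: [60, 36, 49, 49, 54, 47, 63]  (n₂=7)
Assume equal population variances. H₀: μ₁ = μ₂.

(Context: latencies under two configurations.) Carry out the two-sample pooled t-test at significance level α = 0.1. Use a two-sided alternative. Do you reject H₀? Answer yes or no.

x̄₁=33.706, s₁=9.088, n₁=17
x̄₂=51.143, s₂=8.971, n₂=7
s_p² = [16·9.088² + 6·8.971²]/22 = 82.0176
SE = √(s_p²·(1/17+1/7)) = 4.0671
t = (33.706−51.143)/4.0671 = -4.2873
df = 22
p-value (two-sided) = 0.00030
At α=0.1: p < α → reject H₀

reject H₀: yes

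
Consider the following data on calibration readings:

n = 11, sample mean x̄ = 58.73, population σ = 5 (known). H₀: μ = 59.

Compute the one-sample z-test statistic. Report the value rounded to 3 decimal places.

SE = σ/√n = 5/√11 = 1.5076
z = (x̄−μ₀)/SE = (58.73−59)/1.5076 = -0.1791

test statistic = -0.179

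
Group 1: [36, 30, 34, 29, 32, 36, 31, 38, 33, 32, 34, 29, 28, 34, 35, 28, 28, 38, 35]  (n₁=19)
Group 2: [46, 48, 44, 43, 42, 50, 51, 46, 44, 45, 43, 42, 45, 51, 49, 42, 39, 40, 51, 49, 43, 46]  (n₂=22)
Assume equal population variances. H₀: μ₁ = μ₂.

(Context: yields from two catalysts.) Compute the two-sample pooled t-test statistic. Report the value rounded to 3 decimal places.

x̄₁=32.632, s₁=3.320, n₁=19
x̄₂=45.409, s₂=3.621, n₂=22
s_p² = [18·3.320² + 21·3.621²]/39 = 12.1472
SE = √(s_p²·(1/19+1/22)) = 1.0915
t = (32.632−45.409)/1.0915 = -11.7059
df = 39

test statistic = -11.706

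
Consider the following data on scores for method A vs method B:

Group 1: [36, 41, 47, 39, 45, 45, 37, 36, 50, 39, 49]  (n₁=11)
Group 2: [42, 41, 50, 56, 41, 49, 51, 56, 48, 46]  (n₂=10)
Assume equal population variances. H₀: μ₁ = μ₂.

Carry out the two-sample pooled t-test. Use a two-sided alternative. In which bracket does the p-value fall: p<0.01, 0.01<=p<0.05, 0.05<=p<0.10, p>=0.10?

p-value bracket: 0.01<=p<0.05

x̄₁=42.182, s₁=5.212, n₁=11
x̄₂=48.000, s₂=5.578, n₂=10
s_p² = [10·5.212² + 9·5.578²]/19 = 29.0335
SE = √(s_p²·(1/11+1/10)) = 2.3543
t = (42.182−48.000)/2.3543 = -2.4713
df = 19
p-value (two-sided) = 0.02309
→ bracket: 0.01<=p<0.05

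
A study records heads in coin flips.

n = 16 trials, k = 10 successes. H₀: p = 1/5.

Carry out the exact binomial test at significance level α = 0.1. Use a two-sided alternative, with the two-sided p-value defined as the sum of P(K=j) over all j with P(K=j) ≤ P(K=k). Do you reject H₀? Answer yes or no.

reject H₀: yes

Exact binomial: n=16, k=10, p₀=1/5=0.2000
P(X=j) = C(n,j)·p₀^j·(1−p₀)^(n−j); p = Σ P(X=j) over j with P(X=j) ≤ P(X=10)
p-value (two-sided) = 0.00025
At α=0.1: p < α → reject H₀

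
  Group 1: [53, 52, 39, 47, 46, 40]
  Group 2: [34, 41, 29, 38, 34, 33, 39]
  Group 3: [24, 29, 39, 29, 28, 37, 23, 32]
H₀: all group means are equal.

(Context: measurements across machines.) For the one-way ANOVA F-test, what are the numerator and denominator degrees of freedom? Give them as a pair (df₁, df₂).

k = 3 groups, N = 21 total
df = (k−1, N−k) = (3−1, 21−3) = (2, 18)

degrees of freedom = [2, 18]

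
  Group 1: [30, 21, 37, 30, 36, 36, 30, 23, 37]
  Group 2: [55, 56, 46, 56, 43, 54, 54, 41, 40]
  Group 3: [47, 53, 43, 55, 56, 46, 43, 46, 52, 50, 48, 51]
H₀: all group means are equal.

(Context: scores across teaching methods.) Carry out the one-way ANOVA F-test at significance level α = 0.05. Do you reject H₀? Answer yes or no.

Group means [31.11, 49.44, 49.17], grand mean 43.833
SSB = Σnᵢ(x̄ᵢ−x̄)² = 2081.389; SSW = ΣΣ(x−x̄ᵢ)² = 870.778
MSB = 2081.389/2 = 1040.6944; MSW = 870.778/27 = 32.2510
F = MSB/MSW = 32.2686
df = (2, 27)
p-value (upper-tail) = 0.00000
At α=0.05: p < α → reject H₀

reject H₀: yes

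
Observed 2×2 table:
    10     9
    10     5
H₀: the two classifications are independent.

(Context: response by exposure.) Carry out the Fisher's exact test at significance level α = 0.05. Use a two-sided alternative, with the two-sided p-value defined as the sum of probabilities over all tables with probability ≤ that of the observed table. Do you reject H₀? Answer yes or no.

Margins: r₁=19, r₂=15, c₁=20, c₂=14, n=34
p_obs = C(19,10)·C(15,10)/C(34,20); sum pmf over tables with pmf ≤ p_obs
p-value (two-sided) = 0.49530
At α=0.05: p ≥ α → fail to reject H₀

reject H₀: no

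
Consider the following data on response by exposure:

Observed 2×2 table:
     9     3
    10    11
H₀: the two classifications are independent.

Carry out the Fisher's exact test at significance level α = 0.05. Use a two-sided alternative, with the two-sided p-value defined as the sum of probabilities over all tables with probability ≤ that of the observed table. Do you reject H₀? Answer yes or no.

Margins: r₁=12, r₂=21, c₁=19, c₂=14, n=33
p_obs = C(12,9)·C(21,10)/C(33,19); sum pmf over tables with pmf ≤ p_obs
p-value (two-sided) = 0.16036
At α=0.05: p ≥ α → fail to reject H₀

reject H₀: no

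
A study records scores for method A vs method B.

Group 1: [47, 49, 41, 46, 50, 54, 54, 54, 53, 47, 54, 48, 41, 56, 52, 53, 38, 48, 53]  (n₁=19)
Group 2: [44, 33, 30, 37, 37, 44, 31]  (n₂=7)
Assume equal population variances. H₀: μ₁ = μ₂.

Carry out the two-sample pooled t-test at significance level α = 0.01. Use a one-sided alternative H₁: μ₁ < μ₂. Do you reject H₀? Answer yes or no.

x̄₁=49.368, s₁=5.123, n₁=19
x̄₂=36.571, s₂=5.740, n₂=7
s_p² = [18·5.123² + 6·5.740²]/24 = 27.9223
SE = √(s_p²·(1/19+1/7)) = 2.3363
t = (49.368−36.571)/2.3363 = 5.4774
df = 24
p-value (one-sided, H₁ less) = 0.99999
At α=0.01: p ≥ α → fail to reject H₀

reject H₀: no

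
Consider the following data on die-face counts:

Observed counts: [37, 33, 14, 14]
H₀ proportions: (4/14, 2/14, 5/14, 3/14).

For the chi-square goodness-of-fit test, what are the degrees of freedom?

df = k − 1 = 4 − 1 = 3

degrees of freedom = 3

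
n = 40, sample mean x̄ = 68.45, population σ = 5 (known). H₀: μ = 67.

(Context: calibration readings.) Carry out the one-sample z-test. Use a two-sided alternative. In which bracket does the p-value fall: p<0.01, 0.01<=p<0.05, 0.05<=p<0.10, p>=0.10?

SE = σ/√n = 5/√40 = 0.7906
z = (x̄−μ₀)/SE = (68.45−67)/0.7906 = 1.8341
p-value (two-sided) = 0.06664
→ bracket: 0.05<=p<0.10

p-value bracket: 0.05<=p<0.10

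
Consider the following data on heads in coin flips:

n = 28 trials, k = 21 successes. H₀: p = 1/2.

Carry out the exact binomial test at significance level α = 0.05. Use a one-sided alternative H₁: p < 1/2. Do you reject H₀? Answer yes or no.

reject H₀: no

Exact binomial: n=28, k=21, p₀=1/2=0.5000
P(X≤21) from Σ C(n,i)·p₀^i·(1−p₀)^(n−i)
p-value (one-sided, H₁ less) = 0.99814
At α=0.05: p ≥ α → fail to reject H₀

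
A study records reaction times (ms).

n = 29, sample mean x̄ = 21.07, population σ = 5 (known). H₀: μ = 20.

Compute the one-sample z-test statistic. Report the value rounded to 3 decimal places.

test statistic = 1.152

SE = σ/√n = 5/√29 = 0.9285
z = (x̄−μ₀)/SE = (21.07−20)/0.9285 = 1.1524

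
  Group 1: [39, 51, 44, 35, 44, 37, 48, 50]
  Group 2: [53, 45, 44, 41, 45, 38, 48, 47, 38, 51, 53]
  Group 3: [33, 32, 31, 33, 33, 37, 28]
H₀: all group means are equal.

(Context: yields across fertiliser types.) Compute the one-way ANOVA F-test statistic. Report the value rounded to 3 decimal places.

Group means [43.50, 45.73, 32.43], grand mean 41.462
SSB = Σnᵢ(x̄ᵢ−x̄)² = 804.565; SSW = ΣΣ(x−x̄ᵢ)² = 583.896
MSB = 804.565/2 = 402.2827; MSW = 583.896/23 = 25.3868
F = MSB/MSW = 15.8461
df = (2, 23)

test statistic = 15.846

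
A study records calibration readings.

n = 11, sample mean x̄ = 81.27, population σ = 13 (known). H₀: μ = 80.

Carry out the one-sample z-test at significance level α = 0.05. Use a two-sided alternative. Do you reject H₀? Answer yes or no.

SE = σ/√n = 13/√11 = 3.9196
z = (x̄−μ₀)/SE = (81.27−80)/3.9196 = 0.3240
p-value (two-sided) = 0.74593
At α=0.05: p ≥ α → fail to reject H₀

reject H₀: no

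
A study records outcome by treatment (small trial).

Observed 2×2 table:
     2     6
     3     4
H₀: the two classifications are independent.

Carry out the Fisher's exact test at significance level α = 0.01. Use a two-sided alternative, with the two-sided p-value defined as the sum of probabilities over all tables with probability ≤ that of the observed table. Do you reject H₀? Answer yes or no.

reject H₀: no

Margins: r₁=8, r₂=7, c₁=5, c₂=10, n=15
p_obs = C(8,2)·C(7,3)/C(15,5); sum pmf over tables with pmf ≤ p_obs
p-value (two-sided) = 0.60839
At α=0.01: p ≥ α → fail to reject H₀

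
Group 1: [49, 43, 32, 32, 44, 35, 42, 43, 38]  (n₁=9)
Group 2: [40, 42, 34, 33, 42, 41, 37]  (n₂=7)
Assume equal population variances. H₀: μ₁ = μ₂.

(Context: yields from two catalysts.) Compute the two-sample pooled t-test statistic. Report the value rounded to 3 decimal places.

x̄₁=39.778, s₁=5.869, n₁=9
x̄₂=38.429, s₂=3.780, n₂=7
s_p² = [8·5.869² + 6·3.780²]/14 = 25.8050
SE = √(s_p²·(1/9+1/7)) = 2.5600
t = (39.778−38.429)/2.5600 = 0.5270
df = 14

test statistic = 0.527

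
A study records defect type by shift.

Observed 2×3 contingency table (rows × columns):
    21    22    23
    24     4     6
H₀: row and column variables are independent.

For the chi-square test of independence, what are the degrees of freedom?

degrees of freedom = 2

df = (r−1)(c−1) = (2−1)·(3−1) = 2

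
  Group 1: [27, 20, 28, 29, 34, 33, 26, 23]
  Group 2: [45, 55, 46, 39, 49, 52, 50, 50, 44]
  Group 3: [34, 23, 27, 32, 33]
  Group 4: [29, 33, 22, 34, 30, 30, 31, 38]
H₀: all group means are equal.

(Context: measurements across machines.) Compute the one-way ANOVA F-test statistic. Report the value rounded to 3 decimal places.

Group means [27.50, 47.78, 29.80, 30.88], grand mean 34.867
SSB = Σnᵢ(x̄ᵢ−x̄)² = 2190.236; SSW = ΣΣ(x−x̄ᵢ)² = 573.231
MSB = 2190.236/3 = 730.0787; MSW = 573.231/26 = 22.0473
F = MSB/MSW = 33.1142
df = (3, 26)

test statistic = 33.114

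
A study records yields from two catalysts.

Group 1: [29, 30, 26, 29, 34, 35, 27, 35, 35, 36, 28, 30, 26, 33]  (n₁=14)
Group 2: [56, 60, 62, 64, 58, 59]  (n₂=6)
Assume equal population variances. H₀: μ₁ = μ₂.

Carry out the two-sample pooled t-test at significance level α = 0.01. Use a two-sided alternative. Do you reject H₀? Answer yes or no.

x̄₁=30.929, s₁=3.626, n₁=14
x̄₂=59.833, s₂=2.858, n₂=6
s_p² = [13·3.626² + 5·2.858²]/18 = 11.7646
SE = √(s_p²·(1/14+1/6)) = 1.6736
t = (30.929−59.833)/1.6736 = -17.2706
df = 18
p-value (two-sided) = 0.00000
At α=0.01: p < α → reject H₀

reject H₀: yes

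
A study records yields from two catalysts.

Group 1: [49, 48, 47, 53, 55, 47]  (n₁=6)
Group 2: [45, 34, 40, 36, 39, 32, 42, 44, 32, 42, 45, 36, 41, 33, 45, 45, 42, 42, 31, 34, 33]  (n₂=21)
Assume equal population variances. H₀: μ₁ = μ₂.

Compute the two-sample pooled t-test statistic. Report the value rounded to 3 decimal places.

x̄₁=49.833, s₁=3.371, n₁=6
x̄₂=38.714, s₂=5.051, n₂=21
s_p² = [5·3.371² + 20·5.051²]/25 = 22.6848
SE = √(s_p²·(1/6+1/21)) = 2.2048
t = (49.833−38.714)/2.2048 = 5.0432
df = 25

test statistic = 5.043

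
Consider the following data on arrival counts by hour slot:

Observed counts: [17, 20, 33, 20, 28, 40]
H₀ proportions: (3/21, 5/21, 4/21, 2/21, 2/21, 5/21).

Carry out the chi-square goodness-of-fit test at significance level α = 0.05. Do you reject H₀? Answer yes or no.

n = 158; E_i = n·p_i = [22.57, 37.62, 30.10, 15.05, 15.05, 37.62]
χ² = (17−22.57)²/22.57 + (20−37.62)²/37.62 + (33−30.10)²/30.10 + (20−15.05)²/15.05 + (28−15.05)²/15.05 + (40−37.62)²/37.62 = 22.8370
df = 5
p-value (upper-tail) = 0.00036
At α=0.05: p < α → reject H₀

reject H₀: yes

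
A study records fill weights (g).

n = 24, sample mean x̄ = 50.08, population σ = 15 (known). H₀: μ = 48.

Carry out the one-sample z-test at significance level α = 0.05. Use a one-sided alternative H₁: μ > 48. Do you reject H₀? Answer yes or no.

reject H₀: no

SE = σ/√n = 15/√24 = 3.0619
z = (x̄−μ₀)/SE = (50.08−48)/3.0619 = 0.6793
p-value (one-sided, H₁ greater) = 0.24847
At α=0.05: p ≥ α → fail to reject H₀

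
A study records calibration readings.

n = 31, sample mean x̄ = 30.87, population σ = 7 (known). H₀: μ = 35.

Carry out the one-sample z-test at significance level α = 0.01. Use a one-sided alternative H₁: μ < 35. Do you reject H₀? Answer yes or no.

reject H₀: yes

SE = σ/√n = 7/√31 = 1.2572
z = (x̄−μ₀)/SE = (30.87−35)/1.2572 = -3.2850
p-value (one-sided, H₁ less) = 0.00051
At α=0.01: p < α → reject H₀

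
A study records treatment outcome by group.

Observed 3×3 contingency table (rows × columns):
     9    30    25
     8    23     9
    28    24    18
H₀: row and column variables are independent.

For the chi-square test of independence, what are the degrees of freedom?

degrees of freedom = 4

df = (r−1)(c−1) = (3−1)·(3−1) = 4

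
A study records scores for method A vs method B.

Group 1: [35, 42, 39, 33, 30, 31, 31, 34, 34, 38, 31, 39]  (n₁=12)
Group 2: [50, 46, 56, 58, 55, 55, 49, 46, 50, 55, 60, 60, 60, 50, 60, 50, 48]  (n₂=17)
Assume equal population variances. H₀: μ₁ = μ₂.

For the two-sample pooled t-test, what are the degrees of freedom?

degrees of freedom = 27

df = n₁ + n₂ − 2 = 12 + 17 − 2 = 27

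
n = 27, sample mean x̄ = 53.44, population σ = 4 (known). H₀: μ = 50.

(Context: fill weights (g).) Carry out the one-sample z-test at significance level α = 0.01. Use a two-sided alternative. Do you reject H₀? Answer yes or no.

reject H₀: yes

SE = σ/√n = 4/√27 = 0.7698
z = (x̄−μ₀)/SE = (53.44−50)/0.7698 = 4.4687
p-value (two-sided) = 0.00001
At α=0.01: p < α → reject H₀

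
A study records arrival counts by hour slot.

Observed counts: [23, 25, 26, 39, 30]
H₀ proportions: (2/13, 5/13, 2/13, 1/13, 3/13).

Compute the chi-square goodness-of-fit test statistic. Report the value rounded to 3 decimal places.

n = 143; E_i = n·p_i = [22.00, 55.00, 22.00, 11.00, 33.00]
χ² = (23−22.00)²/22.00 + (25−55.00)²/55.00 + (26−22.00)²/22.00 + (39−11.00)²/11.00 + (30−33.00)²/33.00 = 88.6818
df = 4

test statistic = 88.682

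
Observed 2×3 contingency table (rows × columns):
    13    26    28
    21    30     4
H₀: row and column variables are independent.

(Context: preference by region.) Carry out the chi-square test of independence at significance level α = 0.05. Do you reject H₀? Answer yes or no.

reject H₀: yes

Row totals [67, 55], col totals [34, 56, 32], n=122
χ² = (13−18.67)²/18.67 + (26−30.75)²/30.75 + (28−17.57)²/17.57 + (21−15.33)²/15.33 + (30−25.25)²/25.25 + (4−14.43)²/14.43 = 19.1732
df = 2
p-value (upper-tail) = 0.00007
At α=0.05: p < α → reject H₀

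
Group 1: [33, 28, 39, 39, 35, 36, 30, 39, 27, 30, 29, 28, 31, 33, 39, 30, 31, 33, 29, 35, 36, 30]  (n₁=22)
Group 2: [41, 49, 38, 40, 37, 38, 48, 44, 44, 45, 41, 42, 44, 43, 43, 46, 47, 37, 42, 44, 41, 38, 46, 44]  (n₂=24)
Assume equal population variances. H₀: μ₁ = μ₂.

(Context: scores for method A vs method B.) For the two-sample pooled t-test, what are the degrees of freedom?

df = n₁ + n₂ − 2 = 22 + 24 − 2 = 44

degrees of freedom = 44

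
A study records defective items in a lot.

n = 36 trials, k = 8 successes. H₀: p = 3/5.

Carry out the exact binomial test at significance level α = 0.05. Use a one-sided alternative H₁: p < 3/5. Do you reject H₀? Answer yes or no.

Exact binomial: n=36, k=8, p₀=3/5=0.6000
P(X≤8) from Σ C(n,i)·p₀^i·(1−p₀)^(n−i)
p-value (one-sided, H₁ less) = 0.00000
At α=0.05: p < α → reject H₀

reject H₀: yes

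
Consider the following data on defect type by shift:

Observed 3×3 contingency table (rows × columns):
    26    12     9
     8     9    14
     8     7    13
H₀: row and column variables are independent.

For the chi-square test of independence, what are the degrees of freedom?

degrees of freedom = 4

df = (r−1)(c−1) = (3−1)·(3−1) = 4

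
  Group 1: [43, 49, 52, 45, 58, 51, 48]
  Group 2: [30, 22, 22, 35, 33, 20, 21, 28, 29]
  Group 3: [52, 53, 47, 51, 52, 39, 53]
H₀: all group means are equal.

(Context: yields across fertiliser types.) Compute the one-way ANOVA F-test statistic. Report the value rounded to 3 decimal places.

test statistic = 51.985

Group means [49.43, 26.67, 49.57], grand mean 40.565
SSB = Σnᵢ(x̄ᵢ−x̄)² = 2856.224; SSW = ΣΣ(x−x̄ᵢ)² = 549.429
MSB = 2856.224/2 = 1428.1118; MSW = 549.429/20 = 27.4714
F = MSB/MSW = 51.9853
df = (2, 20)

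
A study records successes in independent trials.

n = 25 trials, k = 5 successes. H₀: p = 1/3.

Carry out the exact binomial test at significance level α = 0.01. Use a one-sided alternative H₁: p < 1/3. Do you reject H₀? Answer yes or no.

Exact binomial: n=25, k=5, p₀=1/3=0.3333
P(X≤5) from Σ C(n,i)·p₀^i·(1−p₀)^(n−i)
p-value (one-sided, H₁ less) = 0.11195
At α=0.01: p ≥ α → fail to reject H₀

reject H₀: no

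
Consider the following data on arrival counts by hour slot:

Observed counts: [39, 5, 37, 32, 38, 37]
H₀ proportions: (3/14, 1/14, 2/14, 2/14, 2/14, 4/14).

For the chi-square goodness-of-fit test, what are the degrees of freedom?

degrees of freedom = 5

df = k − 1 = 6 − 1 = 5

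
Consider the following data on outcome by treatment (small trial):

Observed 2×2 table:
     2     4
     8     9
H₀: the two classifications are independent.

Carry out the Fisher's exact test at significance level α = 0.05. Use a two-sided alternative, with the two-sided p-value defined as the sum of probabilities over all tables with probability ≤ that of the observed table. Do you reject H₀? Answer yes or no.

Margins: r₁=6, r₂=17, c₁=10, c₂=13, n=23
p_obs = C(6,2)·C(17,8)/C(23,10); sum pmf over tables with pmf ≤ p_obs
p-value (two-sided) = 0.66002
At α=0.05: p ≥ α → fail to reject H₀

reject H₀: no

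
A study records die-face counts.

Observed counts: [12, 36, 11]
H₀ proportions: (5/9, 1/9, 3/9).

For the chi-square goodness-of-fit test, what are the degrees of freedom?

degrees of freedom = 2

df = k − 1 = 3 − 1 = 2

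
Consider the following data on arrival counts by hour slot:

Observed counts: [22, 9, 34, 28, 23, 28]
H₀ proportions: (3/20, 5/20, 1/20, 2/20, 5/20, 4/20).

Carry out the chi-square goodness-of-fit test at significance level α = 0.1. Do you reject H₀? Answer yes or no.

n = 144; E_i = n·p_i = [21.60, 36.00, 7.20, 14.40, 36.00, 28.80]
χ² = (22−21.60)²/21.60 + (9−36.00)²/36.00 + (34−7.20)²/7.20 + (28−14.40)²/14.40 + (23−36.00)²/36.00 + (28−28.80)²/28.80 = 137.5741
df = 5
p-value (upper-tail) = 0.00000
At α=0.1: p < α → reject H₀

reject H₀: yes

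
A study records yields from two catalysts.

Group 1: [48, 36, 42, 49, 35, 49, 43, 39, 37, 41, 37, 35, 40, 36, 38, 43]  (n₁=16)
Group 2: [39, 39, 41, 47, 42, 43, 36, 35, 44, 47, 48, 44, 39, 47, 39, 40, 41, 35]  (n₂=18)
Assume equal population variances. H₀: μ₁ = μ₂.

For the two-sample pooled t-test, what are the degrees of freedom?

degrees of freedom = 32

df = n₁ + n₂ − 2 = 16 + 18 − 2 = 32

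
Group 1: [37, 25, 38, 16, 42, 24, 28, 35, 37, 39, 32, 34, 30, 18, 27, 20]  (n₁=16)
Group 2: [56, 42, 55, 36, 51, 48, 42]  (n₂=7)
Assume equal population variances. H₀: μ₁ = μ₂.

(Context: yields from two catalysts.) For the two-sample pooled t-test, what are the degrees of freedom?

df = n₁ + n₂ − 2 = 16 + 7 − 2 = 21

degrees of freedom = 21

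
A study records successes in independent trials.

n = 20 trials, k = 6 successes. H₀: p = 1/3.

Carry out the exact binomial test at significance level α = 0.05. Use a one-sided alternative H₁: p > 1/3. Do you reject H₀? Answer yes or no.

reject H₀: no

Exact binomial: n=20, k=6, p₀=1/3=0.3333
P(X≥6) from Σ C(n,i)·p₀^i·(1−p₀)^(n−i)
p-value (one-sided, H₁ greater) = 0.70279
At α=0.05: p ≥ α → fail to reject H₀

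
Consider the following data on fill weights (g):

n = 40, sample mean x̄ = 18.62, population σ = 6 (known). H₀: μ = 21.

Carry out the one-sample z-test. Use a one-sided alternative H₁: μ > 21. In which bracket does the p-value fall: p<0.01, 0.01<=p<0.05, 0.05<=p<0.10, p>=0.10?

p-value bracket: p>=0.10

SE = σ/√n = 6/√40 = 0.9487
z = (x̄−μ₀)/SE = (18.62−21)/0.9487 = -2.5087
p-value (one-sided, H₁ greater) = 0.99394
→ bracket: p>=0.10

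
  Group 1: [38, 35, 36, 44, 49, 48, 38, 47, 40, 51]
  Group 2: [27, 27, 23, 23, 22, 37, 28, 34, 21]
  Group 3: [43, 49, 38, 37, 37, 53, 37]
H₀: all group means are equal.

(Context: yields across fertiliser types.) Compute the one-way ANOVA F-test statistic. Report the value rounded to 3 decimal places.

test statistic = 19.822

Group means [42.60, 26.89, 42.00], grand mean 37.000
SSB = Σnᵢ(x̄ᵢ−x̄)² = 1408.711; SSW = ΣΣ(x−x̄ᵢ)² = 817.289
MSB = 1408.711/2 = 704.3556; MSW = 817.289/23 = 35.5343
F = MSB/MSW = 19.8219
df = (2, 23)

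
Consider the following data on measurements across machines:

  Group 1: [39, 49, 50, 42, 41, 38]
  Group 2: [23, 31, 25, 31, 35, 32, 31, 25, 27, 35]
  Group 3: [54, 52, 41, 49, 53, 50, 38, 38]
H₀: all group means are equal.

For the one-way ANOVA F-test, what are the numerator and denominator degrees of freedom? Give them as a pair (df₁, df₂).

k = 3 groups, N = 24 total
df = (k−1, N−k) = (3−1, 24−3) = (2, 21)

degrees of freedom = [2, 21]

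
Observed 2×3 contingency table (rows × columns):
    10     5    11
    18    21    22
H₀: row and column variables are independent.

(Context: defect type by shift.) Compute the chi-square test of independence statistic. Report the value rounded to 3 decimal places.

test statistic = 2.050

Row totals [26, 61], col totals [28, 26, 33], n=87
χ² = (10−8.37)²/8.37 + (5−7.77)²/7.77 + (11−9.86)²/9.86 + (18−19.63)²/19.63 + (21−18.23)²/18.23 + (22−23.14)²/23.14 = 2.0498
df = 2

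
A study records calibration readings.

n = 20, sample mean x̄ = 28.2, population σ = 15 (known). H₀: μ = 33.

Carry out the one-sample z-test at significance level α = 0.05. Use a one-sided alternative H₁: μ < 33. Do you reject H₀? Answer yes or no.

SE = σ/√n = 15/√20 = 3.3541
z = (x̄−μ₀)/SE = (28.2−33)/3.3541 = -1.4311
p-value (one-sided, H₁ less) = 0.07620
At α=0.05: p ≥ α → fail to reject H₀

reject H₀: no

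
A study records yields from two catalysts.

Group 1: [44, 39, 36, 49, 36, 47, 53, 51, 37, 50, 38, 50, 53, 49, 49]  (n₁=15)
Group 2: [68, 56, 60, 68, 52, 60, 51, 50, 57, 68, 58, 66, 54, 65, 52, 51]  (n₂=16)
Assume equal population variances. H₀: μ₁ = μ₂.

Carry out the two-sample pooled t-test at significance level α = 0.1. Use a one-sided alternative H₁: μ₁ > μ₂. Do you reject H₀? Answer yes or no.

reject H₀: no

x̄₁=45.400, s₁=6.412, n₁=15
x̄₂=58.500, s₂=6.693, n₂=16
s_p² = [14·6.412² + 15·6.693²]/29 = 43.0207
SE = √(s_p²·(1/15+1/16)) = 2.3573
t = (45.400−58.500)/2.3573 = -5.5572
df = 29
p-value (one-sided, H₁ greater) = 1.00000
At α=0.1: p ≥ α → fail to reject H₀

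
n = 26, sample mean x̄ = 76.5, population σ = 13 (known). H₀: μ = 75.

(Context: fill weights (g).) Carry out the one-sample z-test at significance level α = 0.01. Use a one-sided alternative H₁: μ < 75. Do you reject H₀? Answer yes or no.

SE = σ/√n = 13/√26 = 2.5495
z = (x̄−μ₀)/SE = (76.5−75)/2.5495 = 0.5883
p-value (one-sided, H₁ less) = 0.72185
At α=0.01: p ≥ α → fail to reject H₀

reject H₀: no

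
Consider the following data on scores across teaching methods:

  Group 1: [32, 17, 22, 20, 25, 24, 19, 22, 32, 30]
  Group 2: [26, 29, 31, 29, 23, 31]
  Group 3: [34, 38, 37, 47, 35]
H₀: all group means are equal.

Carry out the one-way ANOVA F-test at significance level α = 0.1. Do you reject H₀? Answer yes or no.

Group means [24.30, 28.17, 38.20], grand mean 28.714
SSB = Σnᵢ(x̄ᵢ−x̄)² = 646.552; SSW = ΣΣ(x−x̄ᵢ)² = 417.733
MSB = 646.552/2 = 323.2762; MSW = 417.733/18 = 23.2074
F = MSB/MSW = 13.9299
df = (2, 18)
p-value (upper-tail) = 0.00022
At α=0.1: p < α → reject H₀

reject H₀: yes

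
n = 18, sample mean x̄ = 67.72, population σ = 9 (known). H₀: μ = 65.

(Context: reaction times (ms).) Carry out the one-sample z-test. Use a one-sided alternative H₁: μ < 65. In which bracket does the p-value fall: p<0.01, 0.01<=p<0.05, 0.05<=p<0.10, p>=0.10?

p-value bracket: p>=0.10

SE = σ/√n = 9/√18 = 2.1213
z = (x̄−μ₀)/SE = (67.72−65)/2.1213 = 1.2822
p-value (one-sided, H₁ less) = 0.90012
→ bracket: p>=0.10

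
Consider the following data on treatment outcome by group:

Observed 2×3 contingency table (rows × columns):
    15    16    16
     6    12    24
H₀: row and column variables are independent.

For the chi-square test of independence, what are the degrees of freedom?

df = (r−1)(c−1) = (2−1)·(3−1) = 2

degrees of freedom = 2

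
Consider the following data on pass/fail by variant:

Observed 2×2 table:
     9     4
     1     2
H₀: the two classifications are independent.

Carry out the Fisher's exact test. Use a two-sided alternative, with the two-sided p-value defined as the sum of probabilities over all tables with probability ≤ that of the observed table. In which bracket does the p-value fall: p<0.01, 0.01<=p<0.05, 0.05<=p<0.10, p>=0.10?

p-value bracket: p>=0.10

Margins: r₁=13, r₂=3, c₁=10, c₂=6, n=16
p_obs = C(13,9)·C(3,1)/C(16,10); sum pmf over tables with pmf ≤ p_obs
p-value (two-sided) = 0.51786
→ bracket: p>=0.10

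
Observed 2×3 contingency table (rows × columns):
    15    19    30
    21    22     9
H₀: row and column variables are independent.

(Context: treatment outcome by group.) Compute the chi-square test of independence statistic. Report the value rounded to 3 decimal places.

Row totals [64, 52], col totals [36, 41, 39], n=116
χ² = (15−19.86)²/19.86 + (19−22.62)²/22.62 + (30−21.52)²/21.52 + (21−16.14)²/16.14 + (22−18.38)²/18.38 + (9−17.48)²/17.48 = 11.4079
df = 2

test statistic = 11.408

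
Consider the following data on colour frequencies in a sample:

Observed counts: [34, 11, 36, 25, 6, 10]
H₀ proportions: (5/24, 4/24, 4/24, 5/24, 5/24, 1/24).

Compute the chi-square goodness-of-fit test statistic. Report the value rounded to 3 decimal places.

n = 122; E_i = n·p_i = [25.42, 20.33, 20.33, 25.42, 25.42, 5.08]
χ² = (34−25.42)²/25.42 + (11−20.33)²/20.33 + (36−20.33)²/20.33 + (25−25.42)²/25.42 + (6−25.42)²/25.42 + (10−5.08)²/5.08 = 38.8492
df = 5

test statistic = 38.849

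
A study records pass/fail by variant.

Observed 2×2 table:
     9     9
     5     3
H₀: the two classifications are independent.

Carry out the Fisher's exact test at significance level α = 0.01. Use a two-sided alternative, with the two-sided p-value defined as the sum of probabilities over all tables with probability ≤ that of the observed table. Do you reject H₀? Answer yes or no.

reject H₀: no

Margins: r₁=18, r₂=8, c₁=14, c₂=12, n=26
p_obs = C(18,9)·C(8,5)/C(26,14); sum pmf over tables with pmf ≤ p_obs
p-value (two-sided) = 0.68284
At α=0.01: p ≥ α → fail to reject H₀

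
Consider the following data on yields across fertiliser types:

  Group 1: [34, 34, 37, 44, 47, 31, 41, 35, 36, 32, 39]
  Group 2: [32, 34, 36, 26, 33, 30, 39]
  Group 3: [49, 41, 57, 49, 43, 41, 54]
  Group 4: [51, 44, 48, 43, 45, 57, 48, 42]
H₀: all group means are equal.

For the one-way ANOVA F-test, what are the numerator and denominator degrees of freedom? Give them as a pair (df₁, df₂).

degrees of freedom = [3, 29]

k = 4 groups, N = 33 total
df = (k−1, N−k) = (4−1, 33−4) = (3, 29)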